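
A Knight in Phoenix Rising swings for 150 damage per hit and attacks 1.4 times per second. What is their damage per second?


DPS = damage * attack_speed
= 150 * 1.4
= 210.0

210.0 DPS


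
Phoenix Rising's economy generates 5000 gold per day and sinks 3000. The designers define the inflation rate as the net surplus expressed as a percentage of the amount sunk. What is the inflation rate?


Net gold = 5000 - 3000 = 2000
Inflation rate = net / sunk * 100 = 2000 / 3000 * 100
= 0.666667 * 100
= 66.67%

66.67%


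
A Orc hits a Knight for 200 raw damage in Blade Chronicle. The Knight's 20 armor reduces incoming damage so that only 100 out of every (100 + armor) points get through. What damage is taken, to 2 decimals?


actual = 200 * 100 / (100 + 20)
= 200 * 100 / 120
= 20000 / 120
= 166.67

166.67 damage


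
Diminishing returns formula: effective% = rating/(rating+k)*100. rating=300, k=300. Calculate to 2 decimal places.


effective% = rating / (rating + k) * 100
= 300 / (300 + 300) * 100
= 300 / 600 * 100
= 0.5 * 100
= 50.00%

50.00%


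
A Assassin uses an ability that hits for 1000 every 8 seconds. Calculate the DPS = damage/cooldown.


DPS = damage / cooldown
= 1000 / 8
= 125.00

125.00 DPS


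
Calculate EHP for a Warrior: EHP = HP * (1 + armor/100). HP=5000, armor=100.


EHP = 5000 * (1 + 100/100)
= 5000 * (1 + 1.0)
= 5000 * 2.0
= 10000.0

10000.0 EHP


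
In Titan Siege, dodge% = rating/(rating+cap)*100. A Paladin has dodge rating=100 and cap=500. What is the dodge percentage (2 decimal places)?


dodge% = 100 / (100 + 500) * 100
= 100 / 600 * 100
= 0.166667 * 100
= 16.67%

16.67%


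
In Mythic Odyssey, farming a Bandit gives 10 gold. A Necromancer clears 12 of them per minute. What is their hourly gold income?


Gold per minute = 10 * 12 = 120
Gold per hour = 120 * 60 = 7200

7200 gold/hour


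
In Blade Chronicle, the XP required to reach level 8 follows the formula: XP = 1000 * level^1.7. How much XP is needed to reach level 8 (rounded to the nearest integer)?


XP = 1000 * level^1.7
Substitute level = 8:
XP = 1000 * 8^1.7
= 1000 * 34.2968
= 34297

34297 XP


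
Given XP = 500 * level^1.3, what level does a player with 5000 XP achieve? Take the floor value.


XP = 500 * level^1.3, so level = (XP / 500)^(1/1.3)
= (5000 / 500)^(1/1.3)
= 10.0^0.7692
= 5.878
Floor: level = 5

level 5


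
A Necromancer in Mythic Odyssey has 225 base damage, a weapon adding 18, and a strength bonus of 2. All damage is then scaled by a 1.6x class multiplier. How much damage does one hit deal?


Sum base + weapon + str = 225 + 18 + 2 = 245
Multiply by 1.6:
245 * 1.6 = 392.0

392.0 damage


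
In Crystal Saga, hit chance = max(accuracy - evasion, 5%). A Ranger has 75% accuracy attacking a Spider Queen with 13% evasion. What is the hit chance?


accuracy - evasion = 75 - 13 = 62
Apply floor: max(62, 5) = 62
Hit chance = 62%

62%


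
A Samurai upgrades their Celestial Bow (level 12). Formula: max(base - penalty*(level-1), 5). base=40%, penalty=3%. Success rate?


raw_rate = 40 - 3 * (12 - 1)
= 40 - 3 * 11
= 40 - 33
= 7
Apply floor: max(7, 5) = 7%

7%


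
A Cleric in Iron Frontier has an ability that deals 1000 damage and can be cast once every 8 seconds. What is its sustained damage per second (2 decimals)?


DPS = damage / cooldown
= 1000 / 8
= 125.00

125.00 DPS


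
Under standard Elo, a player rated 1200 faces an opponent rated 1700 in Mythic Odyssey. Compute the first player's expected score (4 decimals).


Elo expected score: Ea = 1/(1 + 10^((Rb-Ra)/400))
Rb - Ra = 1700 - 1200 = 500
(Rb-Ra)/400 = 500/400 = 1.25
10^1.25 = 17.782794
Ea = 1/(1 + 17.782794) = 1/18.782794 = 0.0532

0.0532


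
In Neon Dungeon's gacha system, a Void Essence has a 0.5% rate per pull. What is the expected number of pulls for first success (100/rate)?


Expected pulls for a geometric distribution = 1/p = 100 / rate%
= 100 / 0.5
= 200.0

200.0 pulls


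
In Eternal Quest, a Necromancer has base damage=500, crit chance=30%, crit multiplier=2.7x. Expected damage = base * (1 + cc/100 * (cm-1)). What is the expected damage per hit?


E[dmg] = base * (1 + crit_chance * (crit_mult - 1))
cc as decimal = 30/100 = 0.3
cm - 1 = 2.7 - 1 = 1.7
Bonus factor = 0.3 * 1.7 = 0.51
Total multiplier = 1 + 0.51 = 1.51
Expected damage = 500 * 1.51 = 755.00

755.00 damage


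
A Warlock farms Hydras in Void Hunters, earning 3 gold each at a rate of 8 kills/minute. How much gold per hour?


Gold per minute = 3 * 8 = 24
Gold per hour = 24 * 60 = 1440

1440 gold/hour


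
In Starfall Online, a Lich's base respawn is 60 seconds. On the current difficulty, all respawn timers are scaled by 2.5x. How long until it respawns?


Respawn time = base * multiplier
= 60 * 2.5
= 150.0 seconds

150.0 seconds


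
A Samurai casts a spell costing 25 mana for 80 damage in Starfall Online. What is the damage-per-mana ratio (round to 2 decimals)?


Efficiency = damage / mana
= 80 / 25
= 3.20

3.20 dmg/mana


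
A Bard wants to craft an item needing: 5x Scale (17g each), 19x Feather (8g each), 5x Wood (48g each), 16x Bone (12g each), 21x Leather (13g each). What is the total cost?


Cost breakdown:
  Scale: 5 * 17 = 85
  Feather: 19 * 8 = 152
  Wood: 5 * 48 = 240
  Bone: 16 * 12 = 192
  Leather: 21 * 13 = 273
Total = 85 + 152 + 240 + 192 + 273 = 942

942 gold


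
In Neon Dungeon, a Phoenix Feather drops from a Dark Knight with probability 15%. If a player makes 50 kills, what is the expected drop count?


Expected drops = kills * (drop_rate / 100)
= 50 * (15 / 100)
= 50 * 0.15
= 7.5

7.5 drops


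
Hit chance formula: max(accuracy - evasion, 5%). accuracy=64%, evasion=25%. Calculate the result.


accuracy - evasion = 64 - 25 = 39
Apply floor: max(39, 5) = 39
Hit chance = 39%

39%


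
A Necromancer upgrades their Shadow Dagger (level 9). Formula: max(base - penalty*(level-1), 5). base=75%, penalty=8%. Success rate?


raw_rate = 75 - 8 * (9 - 1)
= 75 - 8 * 8
= 75 - 64
= 11
Apply floor: max(11, 5) = 11%

11%


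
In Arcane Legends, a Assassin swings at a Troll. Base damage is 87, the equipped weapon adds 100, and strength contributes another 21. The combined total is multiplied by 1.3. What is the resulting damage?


Sum base + weapon + str = 87 + 100 + 21 = 208
Multiply by 1.3:
208 * 1.3 = 270.4

270.4 damage


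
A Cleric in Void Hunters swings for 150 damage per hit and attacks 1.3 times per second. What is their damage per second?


DPS = damage * attack_speed
= 150 * 1.3
= 195.0

195.0 DPS


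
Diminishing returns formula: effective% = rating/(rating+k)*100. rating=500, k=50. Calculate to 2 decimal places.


effective% = rating / (rating + k) * 100
= 500 / (500 + 50) * 100
= 500 / 550 * 100
= 0.909091 * 100
= 90.91%

90.91%


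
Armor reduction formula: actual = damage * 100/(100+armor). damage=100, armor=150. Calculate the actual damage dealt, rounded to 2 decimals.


actual = 100 * 100 / (100 + 150)
= 100 * 100 / 250
= 10000 / 250
= 40.00

40.00 damage


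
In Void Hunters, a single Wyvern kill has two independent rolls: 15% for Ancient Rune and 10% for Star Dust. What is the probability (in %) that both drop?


For independent events, P(both) = P(A) * P(B)
= 15% * 10%
= 150 / 100 %
= 1.5%

1.5%


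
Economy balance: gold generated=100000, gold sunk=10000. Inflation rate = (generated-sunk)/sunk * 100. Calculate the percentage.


Net gold = 100000 - 10000 = 90000
Inflation rate = net / sunk * 100 = 90000 / 10000 * 100
= 9.0 * 100
= 900.00%

900.00%


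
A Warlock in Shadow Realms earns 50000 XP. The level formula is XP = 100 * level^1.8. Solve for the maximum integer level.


XP = 100 * level^1.8, so level = (XP / 100)^(1/1.8)
= (50000 / 100)^(1/1.8)
= 500.0^0.5556
= 31.5811
Floor: level = 31

level 31


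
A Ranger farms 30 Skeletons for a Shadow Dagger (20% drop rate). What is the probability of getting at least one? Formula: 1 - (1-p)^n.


P(at least one) = 1 - P(none) = 1 - (1-p)^n
p = 20/100 = 0.2
1 - p = 0.8
(1 - p)^30 = 0.8^30 = 0.001238
P(at least one) = 1 - 0.001238 = 0.9988

0.9988


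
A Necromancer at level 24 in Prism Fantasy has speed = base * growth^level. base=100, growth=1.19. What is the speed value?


value = base * growth^level
= 100 * 1.19^24
= 100 * 65.031994
= 6503.20

6503.20 speed


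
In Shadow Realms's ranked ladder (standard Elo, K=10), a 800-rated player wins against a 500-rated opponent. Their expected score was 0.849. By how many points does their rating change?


Elo update: delta = K * (S - Ea), where S = 1 (wins)
S - Ea = 1 - 0.849 = 0.151
Rating change = 10 * 0.151
= 1.51

1.51 rating points


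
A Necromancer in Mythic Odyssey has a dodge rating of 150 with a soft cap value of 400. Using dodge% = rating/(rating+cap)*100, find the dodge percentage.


dodge% = 150 / (150 + 400) * 100
= 150 / 550 * 100
= 0.272727 * 100
= 27.27%

27.27%


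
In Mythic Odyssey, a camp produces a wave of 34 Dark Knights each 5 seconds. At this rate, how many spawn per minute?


Spawns per minute = count * (60 / interval)
= 34 * (60 / 5)
= 34 * 12.0
= 408.0

408.0 per minute


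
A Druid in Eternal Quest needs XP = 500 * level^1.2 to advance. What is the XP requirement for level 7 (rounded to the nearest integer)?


XP = 500 * level^1.2
Substitute level = 7:
XP = 500 * 7^1.2
= 500 * 10.3304
= 5165

5165 XP


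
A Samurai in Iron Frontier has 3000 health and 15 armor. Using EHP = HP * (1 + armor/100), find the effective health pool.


EHP = 3000 * (1 + 15/100)
= 3000 * (1 + 0.15)
= 3000 * 1.15
= 3450.0

3450.0 EHP


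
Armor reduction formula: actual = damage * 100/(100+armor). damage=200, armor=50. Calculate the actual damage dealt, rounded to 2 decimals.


actual = 200 * 100 / (100 + 50)
= 200 * 100 / 150
= 20000 / 150
= 133.33

133.33 damage


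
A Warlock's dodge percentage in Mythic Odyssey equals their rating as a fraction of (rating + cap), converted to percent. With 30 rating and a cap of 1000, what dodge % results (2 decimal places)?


dodge% = 30 / (30 + 1000) * 100
= 30 / 1030 * 100
= 0.029126 * 100
= 2.91%

2.91%


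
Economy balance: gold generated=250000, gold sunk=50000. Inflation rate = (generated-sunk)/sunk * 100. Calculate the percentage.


Net gold = 250000 - 50000 = 200000
Inflation rate = net / sunk * 100 = 200000 / 50000 * 100
= 4.0 * 100
= 400.00%

400.00%


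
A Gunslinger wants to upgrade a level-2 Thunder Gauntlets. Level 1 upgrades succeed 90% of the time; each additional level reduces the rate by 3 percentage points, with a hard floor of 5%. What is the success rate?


raw_rate = 90 - 3 * (2 - 1)
= 90 - 3 * 1
= 90 - 3
= 87
Apply floor: max(87, 5) = 87%

87%


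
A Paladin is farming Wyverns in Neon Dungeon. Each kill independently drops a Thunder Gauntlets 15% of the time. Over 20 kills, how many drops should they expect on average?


Expected drops = kills * (drop_rate / 100)
= 20 * (15 / 100)
= 20 * 0.15
= 3.0

3.0 drops


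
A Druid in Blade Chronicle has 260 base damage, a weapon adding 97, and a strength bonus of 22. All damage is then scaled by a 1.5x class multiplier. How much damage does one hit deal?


Sum base + weapon + str = 260 + 97 + 22 = 379
Multiply by 1.5:
379 * 1.5 = 568.5

568.5 damage


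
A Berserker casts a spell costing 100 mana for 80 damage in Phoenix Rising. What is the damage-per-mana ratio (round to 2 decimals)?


Efficiency = damage / mana
= 80 / 100
= 0.80

0.80 dmg/mana


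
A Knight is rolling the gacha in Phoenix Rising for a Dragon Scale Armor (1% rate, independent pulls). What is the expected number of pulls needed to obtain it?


Expected pulls for a geometric distribution = 1/p = 100 / rate%
= 100 / 1
= 100.0

100.0 pulls


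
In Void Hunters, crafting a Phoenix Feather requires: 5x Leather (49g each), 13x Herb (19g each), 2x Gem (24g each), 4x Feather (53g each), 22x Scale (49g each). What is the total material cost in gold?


Cost breakdown:
  Leather: 5 * 49 = 245
  Herb: 13 * 19 = 247
  Gem: 2 * 24 = 48
  Feather: 4 * 53 = 212
  Scale: 22 * 49 = 1078
Total = 245 + 247 + 48 + 212 + 1078 = 1830

1830 gold


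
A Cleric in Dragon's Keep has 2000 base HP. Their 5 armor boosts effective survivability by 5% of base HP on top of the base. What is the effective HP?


EHP = 2000 * (1 + 5/100)
= 2000 * (1 + 0.05)
= 2000 * 1.05
= 2100.0

2100.0 EHP


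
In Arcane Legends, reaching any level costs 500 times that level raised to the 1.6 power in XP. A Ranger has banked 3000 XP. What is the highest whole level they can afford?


XP = 500 * level^1.6, so level = (XP / 500)^(1/1.6)
= (3000 / 500)^(1/1.6)
= 6.0^0.625
= 3.0644
Floor: level = 3

level 3


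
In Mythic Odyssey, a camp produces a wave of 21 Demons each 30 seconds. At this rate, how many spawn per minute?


Spawns per minute = count * (60 / interval)
= 21 * (60 / 30)
= 21 * 2.0
= 42.0

42.0 per minute


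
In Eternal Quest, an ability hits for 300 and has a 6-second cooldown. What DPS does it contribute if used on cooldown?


DPS = damage / cooldown
= 300 / 6
= 50.00

50.00 DPS


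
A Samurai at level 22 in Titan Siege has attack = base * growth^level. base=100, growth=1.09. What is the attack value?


value = base * growth^level
= 100 * 1.09^22
= 100 * 6.6586
= 665.86

665.86 attack


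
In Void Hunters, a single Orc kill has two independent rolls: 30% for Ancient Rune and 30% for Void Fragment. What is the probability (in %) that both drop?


For independent events, P(both) = P(A) * P(B)
= 30% * 30%
= 900 / 100 %
= 9.0%

9.0%


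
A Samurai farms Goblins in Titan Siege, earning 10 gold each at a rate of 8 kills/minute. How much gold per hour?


Gold per minute = 10 * 8 = 80
Gold per hour = 80 * 60 = 4800

4800 gold/hour


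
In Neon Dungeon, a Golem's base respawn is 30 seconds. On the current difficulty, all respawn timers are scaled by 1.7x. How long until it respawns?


Respawn time = base * multiplier
= 30 * 1.7
= 51.0 seconds

51.0 seconds


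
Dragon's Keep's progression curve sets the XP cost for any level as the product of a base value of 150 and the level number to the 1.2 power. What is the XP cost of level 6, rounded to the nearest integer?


XP = 150 * level^1.2
Substitute level = 6:
XP = 150 * 6^1.2
= 150 * 8.5858
= 1288

1288 XP


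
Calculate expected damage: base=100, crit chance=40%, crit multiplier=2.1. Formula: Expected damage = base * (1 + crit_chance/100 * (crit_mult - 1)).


E[dmg] = base * (1 + crit_chance * (crit_mult - 1))
cc as decimal = 40/100 = 0.4
cm - 1 = 2.1 - 1 = 1.1
Bonus factor = 0.4 * 1.1 = 0.44
Total multiplier = 1 + 0.44 = 1.44
Expected damage = 100 * 1.44 = 144.00

144.00 damage


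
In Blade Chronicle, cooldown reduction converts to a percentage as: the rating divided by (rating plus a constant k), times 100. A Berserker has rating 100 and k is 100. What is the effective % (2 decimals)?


effective% = rating / (rating + k) * 100
= 100 / (100 + 100) * 100
= 100 / 200 * 100
= 0.5 * 100
= 50.00%

50.00%


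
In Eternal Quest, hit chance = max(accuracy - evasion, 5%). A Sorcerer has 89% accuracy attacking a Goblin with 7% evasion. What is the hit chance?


accuracy - evasion = 89 - 7 = 82
Apply floor: max(82, 5) = 82
Hit chance = 82%

82%


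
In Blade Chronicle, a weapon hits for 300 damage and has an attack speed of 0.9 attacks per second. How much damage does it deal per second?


DPS = damage * attack_speed
= 300 * 0.9
= 270.0

270.0 DPS


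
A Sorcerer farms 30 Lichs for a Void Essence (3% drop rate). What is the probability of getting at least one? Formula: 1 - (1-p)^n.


P(at least one) = 1 - P(none) = 1 - (1-p)^n
p = 3/100 = 0.03
1 - p = 0.97
(1 - p)^30 = 0.97^30 = 0.401007
P(at least one) = 1 - 0.401007 = 0.5990

0.5990


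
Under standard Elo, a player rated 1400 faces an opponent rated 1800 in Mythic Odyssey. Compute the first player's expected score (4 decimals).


Elo expected score: Ea = 1/(1 + 10^((Rb-Ra)/400))
Rb - Ra = 1800 - 1400 = 400
(Rb-Ra)/400 = 400/400 = 1.0
10^1.0 = 10.0
Ea = 1/(1 + 10.0) = 1/11.0 = 0.0909

0.0909


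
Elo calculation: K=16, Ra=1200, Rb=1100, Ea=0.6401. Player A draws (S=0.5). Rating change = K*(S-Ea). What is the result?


Elo update: delta = K * (S - Ea), where S = 0.5 (draws)
S - Ea = 0.5 - 0.6401 = -0.1401
Rating change = 16 * -0.1401
= -2.24

-2.24 rating points


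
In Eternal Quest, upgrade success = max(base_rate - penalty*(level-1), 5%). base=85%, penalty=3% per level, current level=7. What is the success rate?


raw_rate = 85 - 3 * (7 - 1)
= 85 - 3 * 6
= 85 - 18
= 67
Apply floor: max(67, 5) = 67%

67%


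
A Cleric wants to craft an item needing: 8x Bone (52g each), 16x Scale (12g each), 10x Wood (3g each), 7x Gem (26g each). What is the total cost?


Cost breakdown:
  Bone: 8 * 52 = 416
  Scale: 16 * 12 = 192
  Wood: 10 * 3 = 30
  Gem: 7 * 26 = 182
Total = 416 + 192 + 30 + 182 = 820

820 gold


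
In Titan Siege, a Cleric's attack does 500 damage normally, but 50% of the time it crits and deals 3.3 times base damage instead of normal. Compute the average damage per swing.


E[dmg] = base * (1 + crit_chance * (crit_mult - 1))
cc as decimal = 50/100 = 0.5
cm - 1 = 3.3 - 1 = 2.3
Bonus factor = 0.5 * 2.3 = 1.15
Total multiplier = 1 + 1.15 = 2.15
Expected damage = 500 * 2.15 = 1075.00

1075.00 damage


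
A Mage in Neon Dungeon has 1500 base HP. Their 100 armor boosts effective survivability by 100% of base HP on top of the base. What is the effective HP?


EHP = 1500 * (1 + 100/100)
= 1500 * (1 + 1.0)
= 1500 * 2.0
= 3000.0

3000.0 EHP


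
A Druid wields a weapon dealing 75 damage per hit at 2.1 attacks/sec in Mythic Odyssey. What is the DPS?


DPS = damage * attack_speed
= 75 * 2.1
= 157.5

157.5 DPS


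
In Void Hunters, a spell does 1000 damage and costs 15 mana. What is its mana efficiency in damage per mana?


Efficiency = damage / mana
= 1000 / 15
= 66.67

66.67 dmg/mana


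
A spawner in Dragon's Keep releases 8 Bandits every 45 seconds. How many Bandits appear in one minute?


Spawns per minute = count * (60 / interval)
= 8 * (60 / 45)
= 8 * 1.3333
= 10.67

10.67 per minute


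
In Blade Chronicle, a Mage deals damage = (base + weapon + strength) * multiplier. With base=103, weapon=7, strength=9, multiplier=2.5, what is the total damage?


Sum base + weapon + str = 103 + 7 + 9 = 119
Multiply by 2.5:
119 * 2.5 = 297.5

297.5 damage


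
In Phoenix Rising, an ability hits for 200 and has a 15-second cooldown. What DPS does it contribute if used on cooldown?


DPS = damage / cooldown
= 200 / 15
= 13.33

13.33 DPS


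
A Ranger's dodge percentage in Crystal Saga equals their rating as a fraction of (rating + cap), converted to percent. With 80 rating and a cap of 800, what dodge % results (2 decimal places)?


dodge% = 80 / (80 + 800) * 100
= 80 / 880 * 100
= 0.090909 * 100
= 9.09%

9.09%


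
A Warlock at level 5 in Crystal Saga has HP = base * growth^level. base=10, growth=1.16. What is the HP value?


value = base * growth^level
= 10 * 1.16^5
= 10 * 2.100342
= 21.00

21.00 HP


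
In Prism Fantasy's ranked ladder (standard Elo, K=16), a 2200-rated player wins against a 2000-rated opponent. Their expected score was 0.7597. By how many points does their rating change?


Elo update: delta = K * (S - Ea), where S = 1 (wins)
S - Ea = 1 - 0.7597 = 0.2403
Rating change = 16 * 0.2403
= 3.84

3.84 rating points


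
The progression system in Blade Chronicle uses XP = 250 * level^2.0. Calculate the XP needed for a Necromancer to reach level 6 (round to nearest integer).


XP = 250 * level^2.0
Substitute level = 6:
XP = 250 * 6^2.0
= 250 * 36.0
= 9000

9000 XP


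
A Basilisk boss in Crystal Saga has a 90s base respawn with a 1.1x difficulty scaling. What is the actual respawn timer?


Respawn time = base * multiplier
= 90 * 1.1
= 99.0 seconds

99.0 seconds


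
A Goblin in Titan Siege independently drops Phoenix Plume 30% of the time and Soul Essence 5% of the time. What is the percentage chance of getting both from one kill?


For independent events, P(both) = P(A) * P(B)
= 30% * 5%
= 150 / 100 %
= 1.5%

1.5%


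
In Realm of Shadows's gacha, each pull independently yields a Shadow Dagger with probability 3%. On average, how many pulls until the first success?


Expected pulls for a geometric distribution = 1/p = 100 / rate%
= 100 / 3
= 33.33

33.33 pulls


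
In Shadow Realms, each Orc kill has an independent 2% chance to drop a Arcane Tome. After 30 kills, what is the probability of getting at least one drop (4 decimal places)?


P(at least one) = 1 - P(none) = 1 - (1-p)^n
p = 2/100 = 0.02
1 - p = 0.98
(1 - p)^30 = 0.98^30 = 0.545484
P(at least one) = 1 - 0.545484 = 0.4545

0.4545


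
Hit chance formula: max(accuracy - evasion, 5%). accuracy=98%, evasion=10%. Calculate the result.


accuracy - evasion = 98 - 10 = 88
Apply floor: max(88, 5) = 88
Hit chance = 88%

88%


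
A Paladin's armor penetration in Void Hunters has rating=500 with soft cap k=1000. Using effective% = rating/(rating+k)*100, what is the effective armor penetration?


effective% = rating / (rating + k) * 100
= 500 / (500 + 1000) * 100
= 500 / 1500 * 100
= 0.333333 * 100
= 33.33%

33.33%


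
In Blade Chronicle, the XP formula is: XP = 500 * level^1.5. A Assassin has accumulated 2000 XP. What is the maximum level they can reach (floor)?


XP = 500 * level^1.5, so level = (XP / 500)^(1/1.5)
= (2000 / 500)^(1/1.5)
= 4.0^0.6667
= 2.5198
Floor: level = 2

level 2


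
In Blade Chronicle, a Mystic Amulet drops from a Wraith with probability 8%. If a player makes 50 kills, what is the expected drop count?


Expected drops = kills * (drop_rate / 100)
= 50 * (8 / 100)
= 50 * 0.08
= 4.0

4.0 drops


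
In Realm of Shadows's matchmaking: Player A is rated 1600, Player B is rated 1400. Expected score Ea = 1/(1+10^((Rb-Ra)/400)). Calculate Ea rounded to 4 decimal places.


Elo expected score: Ea = 1/(1 + 10^((Rb-Ra)/400))
Rb - Ra = 1400 - 1600 = -200
(Rb-Ra)/400 = -200/400 = -0.5
10^-0.5 = 0.316228
Ea = 1/(1 + 0.316228) = 1/1.316228 = 0.7597

0.7597


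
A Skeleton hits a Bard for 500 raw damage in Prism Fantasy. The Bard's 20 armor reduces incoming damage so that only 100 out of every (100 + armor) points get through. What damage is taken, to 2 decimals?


actual = 500 * 100 / (100 + 20)
= 500 * 100 / 120
= 50000 / 120
= 416.67

416.67 damage


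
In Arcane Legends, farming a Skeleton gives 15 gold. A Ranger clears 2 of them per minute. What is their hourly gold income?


Gold per minute = 15 * 2 = 30
Gold per hour = 30 * 60 = 1800

1800 gold/hour


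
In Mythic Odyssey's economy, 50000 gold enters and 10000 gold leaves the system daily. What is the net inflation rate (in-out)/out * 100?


Net gold = 50000 - 10000 = 40000
Inflation rate = net / sunk * 100 = 40000 / 10000 * 100
= 4.0 * 100
= 400.00%

400.00%


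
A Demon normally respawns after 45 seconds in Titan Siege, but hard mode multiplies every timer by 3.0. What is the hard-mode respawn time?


Respawn time = base * multiplier
= 45 * 3.0
= 135.0 seconds

135.0 seconds


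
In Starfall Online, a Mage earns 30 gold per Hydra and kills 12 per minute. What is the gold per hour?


Gold per minute = 30 * 12 = 360
Gold per hour = 360 * 60 = 21600

21600 gold/hour


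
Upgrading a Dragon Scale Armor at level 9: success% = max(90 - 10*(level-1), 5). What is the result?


raw_rate = 90 - 10 * (9 - 1)
= 90 - 10 * 8
= 90 - 80
= 10
Apply floor: max(10, 5) = 10%

10%


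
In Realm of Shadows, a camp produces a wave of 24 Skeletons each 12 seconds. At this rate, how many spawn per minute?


Spawns per minute = count * (60 / interval)
= 24 * (60 / 12)
= 24 * 5.0
= 120.0

120.0 per minute


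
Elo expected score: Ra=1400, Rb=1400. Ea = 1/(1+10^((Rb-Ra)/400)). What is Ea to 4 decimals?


Elo expected score: Ea = 1/(1 + 10^((Rb-Ra)/400))
Rb - Ra = 1400 - 1400 = 0
(Rb-Ra)/400 = 0/400 = 0.0
10^0.0 = 1.0
Ea = 1/(1 + 1.0) = 1/2.0 = 0.5000

0.5000


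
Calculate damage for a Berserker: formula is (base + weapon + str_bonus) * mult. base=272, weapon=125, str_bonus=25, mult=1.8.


Sum base + weapon + str = 272 + 125 + 25 = 422
Multiply by 1.8:
422 * 1.8 = 759.6

759.6 damage


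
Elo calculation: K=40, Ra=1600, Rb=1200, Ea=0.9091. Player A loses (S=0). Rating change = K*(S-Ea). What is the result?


Elo update: delta = K * (S - Ea), where S = 0 (loses)
S - Ea = 0 - 0.9091 = -0.9091
Rating change = 40 * -0.9091
= -36.36

-36.36 rating points


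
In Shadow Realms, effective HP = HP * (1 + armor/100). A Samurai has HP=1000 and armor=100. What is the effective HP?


EHP = 1000 * (1 + 100/100)
= 1000 * (1 + 1.0)
= 1000 * 2.0
= 2000.0

2000.0 EHP


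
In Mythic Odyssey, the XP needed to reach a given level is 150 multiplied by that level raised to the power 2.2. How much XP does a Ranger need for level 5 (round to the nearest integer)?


XP = 150 * level^2.2
Substitute level = 5:
XP = 150 * 5^2.2
= 150 * 34.4932
= 5174

5174 XP


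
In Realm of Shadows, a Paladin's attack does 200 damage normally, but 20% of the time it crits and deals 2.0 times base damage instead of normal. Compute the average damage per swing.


E[dmg] = base * (1 + crit_chance * (crit_mult - 1))
cc as decimal = 20/100 = 0.2
cm - 1 = 2.0 - 1 = 1.0
Bonus factor = 0.2 * 1.0 = 0.2
Total multiplier = 1 + 0.2 = 1.2
Expected damage = 200 * 1.2 = 240.00

240.00 damage


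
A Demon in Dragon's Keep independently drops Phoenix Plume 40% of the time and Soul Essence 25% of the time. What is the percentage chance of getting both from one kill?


For independent events, P(both) = P(A) * P(B)
= 40% * 25%
= 1000 / 100 %
= 10.0%

10.0%


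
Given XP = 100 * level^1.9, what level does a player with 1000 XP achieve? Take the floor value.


XP = 100 * level^1.9, so level = (XP / 100)^(1/1.9)
= (1000 / 100)^(1/1.9)
= 10.0^0.5263
= 3.3598
Floor: level = 3

level 3


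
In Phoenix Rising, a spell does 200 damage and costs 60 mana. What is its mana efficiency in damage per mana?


Efficiency = damage / mana
= 200 / 60
= 3.33

3.33 dmg/mana


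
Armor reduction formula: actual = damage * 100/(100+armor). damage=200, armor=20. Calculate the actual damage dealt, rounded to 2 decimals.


actual = 200 * 100 / (100 + 20)
= 200 * 100 / 120
= 20000 / 120
= 166.67

166.67 damage


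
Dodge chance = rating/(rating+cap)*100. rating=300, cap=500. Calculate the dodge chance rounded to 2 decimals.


dodge% = 300 / (300 + 500) * 100
= 300 / 800 * 100
= 0.375 * 100
= 37.50%

37.50%


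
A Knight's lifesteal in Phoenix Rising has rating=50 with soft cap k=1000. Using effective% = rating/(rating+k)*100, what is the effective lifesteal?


effective% = rating / (rating + k) * 100
= 50 / (50 + 1000) * 100
= 50 / 1050 * 100
= 0.047619 * 100
= 4.76%

4.76%


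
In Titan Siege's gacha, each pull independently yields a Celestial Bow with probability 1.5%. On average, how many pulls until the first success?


Expected pulls for a geometric distribution = 1/p = 100 / rate%
= 100 / 1.5
= 66.67

66.67 pulls


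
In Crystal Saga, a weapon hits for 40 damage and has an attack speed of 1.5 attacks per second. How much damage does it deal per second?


DPS = damage * attack_speed
= 40 * 1.5
= 60.0

60.0 DPS


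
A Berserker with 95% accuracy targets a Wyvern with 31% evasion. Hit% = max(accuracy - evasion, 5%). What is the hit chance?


accuracy - evasion = 95 - 31 = 64
Apply floor: max(64, 5) = 64
Hit chance = 64%

64%


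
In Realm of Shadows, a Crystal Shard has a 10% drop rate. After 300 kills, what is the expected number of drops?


Expected drops = kills * (drop_rate / 100)
= 300 * (10 / 100)
= 300 * 0.1
= 30.0

30.0 drops


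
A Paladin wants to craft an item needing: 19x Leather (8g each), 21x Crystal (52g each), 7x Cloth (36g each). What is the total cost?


Cost breakdown:
  Leather: 19 * 8 = 152
  Crystal: 21 * 52 = 1092
  Cloth: 7 * 36 = 252
Total = 152 + 1092 + 252 = 1496

1496 gold


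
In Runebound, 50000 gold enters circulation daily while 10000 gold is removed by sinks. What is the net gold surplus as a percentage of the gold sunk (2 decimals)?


Net gold = 50000 - 10000 = 40000
Inflation rate = net / sunk * 100 = 40000 / 10000 * 100
= 4.0 * 100
= 400.00%

400.00%


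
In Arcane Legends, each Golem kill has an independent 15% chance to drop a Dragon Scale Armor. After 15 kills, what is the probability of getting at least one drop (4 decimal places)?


P(at least one) = 1 - P(none) = 1 - (1-p)^n
p = 15/100 = 0.15
1 - p = 0.85
(1 - p)^15 = 0.85^15 = 0.087354
P(at least one) = 1 - 0.087354 = 0.9126

0.9126


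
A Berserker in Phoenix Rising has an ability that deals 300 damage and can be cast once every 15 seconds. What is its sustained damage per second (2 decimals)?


DPS = damage / cooldown
= 300 / 15
= 20.00

20.00 DPS


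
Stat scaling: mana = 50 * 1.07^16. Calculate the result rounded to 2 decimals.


value = base * growth^level
= 50 * 1.07^16
= 50 * 2.952164
= 147.61

147.61 mana


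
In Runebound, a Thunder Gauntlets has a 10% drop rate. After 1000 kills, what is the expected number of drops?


Expected drops = kills * (drop_rate / 100)
= 1000 * (10 / 100)
= 1000 * 0.1
= 100.0

100.0 drops


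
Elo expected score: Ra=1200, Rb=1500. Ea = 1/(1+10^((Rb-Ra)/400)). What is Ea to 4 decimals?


Elo expected score: Ea = 1/(1 + 10^((Rb-Ra)/400))
Rb - Ra = 1500 - 1200 = 300
(Rb-Ra)/400 = 300/400 = 0.75
10^0.75 = 5.623413
Ea = 1/(1 + 5.623413) = 1/6.623413 = 0.1510

0.1510


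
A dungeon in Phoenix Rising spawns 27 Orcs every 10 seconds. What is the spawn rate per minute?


Spawns per minute = count * (60 / interval)
= 27 * (60 / 10)
= 27 * 6.0
= 162.0

162.0 per minute


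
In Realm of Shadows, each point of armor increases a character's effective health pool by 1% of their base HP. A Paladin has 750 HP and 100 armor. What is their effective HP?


EHP = 750 * (1 + 100/100)
= 750 * (1 + 1.0)
= 750 * 2.0
= 1500.0

1500.0 EHP


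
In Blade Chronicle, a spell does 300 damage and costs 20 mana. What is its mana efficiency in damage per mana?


Efficiency = damage / mana
= 300 / 20
= 15.00

15.00 dmg/mana


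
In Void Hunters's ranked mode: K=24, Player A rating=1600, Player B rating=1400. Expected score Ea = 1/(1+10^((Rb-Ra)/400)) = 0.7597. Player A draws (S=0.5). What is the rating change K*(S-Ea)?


Elo update: delta = K * (S - Ea), where S = 0.5 (draws)
S - Ea = 0.5 - 0.7597 = -0.2597
Rating change = 24 * -0.2597
= -6.23

-6.23 rating points


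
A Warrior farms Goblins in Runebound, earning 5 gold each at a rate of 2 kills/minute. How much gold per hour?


Gold per minute = 5 * 2 = 10
Gold per hour = 10 * 60 = 600

600 gold/hour


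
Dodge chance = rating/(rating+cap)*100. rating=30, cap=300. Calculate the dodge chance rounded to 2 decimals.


dodge% = 30 / (30 + 300) * 100
= 30 / 330 * 100
= 0.090909 * 100
= 9.09%

9.09%


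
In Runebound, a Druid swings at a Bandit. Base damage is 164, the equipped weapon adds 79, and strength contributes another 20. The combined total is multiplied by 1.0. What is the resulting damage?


Sum base + weapon + str = 164 + 79 + 20 = 263
Multiply by 1.0:
263 * 1.0 = 263.0

263.0 damage


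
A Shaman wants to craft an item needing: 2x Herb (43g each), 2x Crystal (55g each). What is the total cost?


Cost breakdown:
  Herb: 2 * 43 = 86
  Crystal: 2 * 55 = 110
Total = 86 + 110 = 196

196 gold


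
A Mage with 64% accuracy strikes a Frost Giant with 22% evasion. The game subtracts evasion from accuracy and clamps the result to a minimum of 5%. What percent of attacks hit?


accuracy - evasion = 64 - 22 = 42
Apply floor: max(42, 5) = 42
Hit chance = 42%

42%


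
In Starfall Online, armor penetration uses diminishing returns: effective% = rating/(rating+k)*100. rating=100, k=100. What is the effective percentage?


effective% = rating / (rating + k) * 100
= 100 / (100 + 100) * 100
= 100 / 200 * 100
= 0.5 * 100
= 50.00%

50.00%


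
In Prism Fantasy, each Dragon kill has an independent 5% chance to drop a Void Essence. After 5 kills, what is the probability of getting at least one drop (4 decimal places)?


P(at least one) = 1 - P(none) = 1 - (1-p)^n
p = 5/100 = 0.05
1 - p = 0.95
(1 - p)^5 = 0.95^5 = 0.773781
P(at least one) = 1 - 0.773781 = 0.2262

0.2262


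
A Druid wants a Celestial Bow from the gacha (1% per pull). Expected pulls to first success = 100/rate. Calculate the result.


Expected pulls for a geometric distribution = 1/p = 100 / rate%
= 100 / 1
= 100.0

100.0 pulls


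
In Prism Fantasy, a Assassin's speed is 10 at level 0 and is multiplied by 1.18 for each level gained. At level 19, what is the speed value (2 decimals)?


value = base * growth^level
= 10 * 1.18^19
= 10 * 23.214436
= 232.14

232.14 speed


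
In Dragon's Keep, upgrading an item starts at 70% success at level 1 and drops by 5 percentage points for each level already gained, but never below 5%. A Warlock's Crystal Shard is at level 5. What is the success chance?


raw_rate = 70 - 5 * (5 - 1)
= 70 - 5 * 4
= 70 - 20
= 50
Apply floor: max(50, 5) = 50%

50%


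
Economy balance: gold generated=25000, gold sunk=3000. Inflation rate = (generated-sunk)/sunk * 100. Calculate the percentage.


Net gold = 25000 - 3000 = 22000
Inflation rate = net / sunk * 100 = 22000 / 3000 * 100
= 7.333333 * 100
= 733.33%

733.33%


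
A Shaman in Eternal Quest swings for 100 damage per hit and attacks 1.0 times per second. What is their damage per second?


DPS = damage * attack_speed
= 100 * 1.0
= 100.0

100.0 DPS


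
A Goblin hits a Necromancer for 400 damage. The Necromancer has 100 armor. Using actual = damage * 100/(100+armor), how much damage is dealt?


actual = 400 * 100 / (100 + 100)
= 400 * 100 / 200
= 40000 / 200
= 200.00

200.00 damage


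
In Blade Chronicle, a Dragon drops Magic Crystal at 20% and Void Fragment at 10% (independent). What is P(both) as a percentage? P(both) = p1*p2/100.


For independent events, P(both) = P(A) * P(B)
= 20% * 10%
= 200 / 100 %
= 2.0%

2.0%


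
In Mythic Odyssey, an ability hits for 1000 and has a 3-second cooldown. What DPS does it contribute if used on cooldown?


DPS = damage / cooldown
= 1000 / 3
= 333.33

333.33 DPS


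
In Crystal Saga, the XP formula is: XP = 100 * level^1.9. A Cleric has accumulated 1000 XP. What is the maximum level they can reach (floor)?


XP = 100 * level^1.9, so level = (XP / 100)^(1/1.9)
= (1000 / 100)^(1/1.9)
= 10.0^0.5263
= 3.3598
Floor: level = 3

level 3


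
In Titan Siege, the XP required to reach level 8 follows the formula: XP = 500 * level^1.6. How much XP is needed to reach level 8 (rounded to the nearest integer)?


XP = 500 * level^1.6
Substitute level = 8:
XP = 500 * 8^1.6
= 500 * 27.8576
= 13929

13929 XP


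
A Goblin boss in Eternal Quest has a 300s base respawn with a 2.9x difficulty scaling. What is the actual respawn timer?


Respawn time = base * multiplier
= 300 * 2.9
= 870.0 seconds

870.0 seconds


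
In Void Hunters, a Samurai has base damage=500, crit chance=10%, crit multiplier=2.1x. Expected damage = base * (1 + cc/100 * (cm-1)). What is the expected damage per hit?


E[dmg] = base * (1 + crit_chance * (crit_mult - 1))
cc as decimal = 10/100 = 0.1
cm - 1 = 2.1 - 1 = 1.1
Bonus factor = 0.1 * 1.1 = 0.11
Total multiplier = 1 + 0.11 = 1.11
Expected damage = 500 * 1.11 = 555.00

555.00 damage


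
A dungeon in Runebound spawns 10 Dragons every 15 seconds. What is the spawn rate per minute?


Spawns per minute = count * (60 / interval)
= 10 * (60 / 15)
= 10 * 4.0
= 40.0

40.0 per minute


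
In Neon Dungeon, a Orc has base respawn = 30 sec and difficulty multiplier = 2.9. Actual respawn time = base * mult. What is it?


Respawn time = base * multiplier
= 30 * 2.9
= 87.0 seconds

87.0 seconds


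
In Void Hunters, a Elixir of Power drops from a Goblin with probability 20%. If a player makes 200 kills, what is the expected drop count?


Expected drops = kills * (drop_rate / 100)
= 200 * (20 / 100)
= 200 * 0.2
= 40.0

40.0 drops


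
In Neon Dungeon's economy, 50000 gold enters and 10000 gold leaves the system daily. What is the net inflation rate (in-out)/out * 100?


Net gold = 50000 - 10000 = 40000
Inflation rate = net / sunk * 100 = 40000 / 10000 * 100
= 4.0 * 100
= 400.00%

400.00%


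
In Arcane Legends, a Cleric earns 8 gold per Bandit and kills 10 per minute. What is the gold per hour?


Gold per minute = 8 * 10 = 80
Gold per hour = 80 * 60 = 4800

4800 gold/hour


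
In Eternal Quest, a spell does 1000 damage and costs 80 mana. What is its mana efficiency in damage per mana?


Efficiency = damage / mana
= 1000 / 80
= 12.50

12.50 dmg/mana


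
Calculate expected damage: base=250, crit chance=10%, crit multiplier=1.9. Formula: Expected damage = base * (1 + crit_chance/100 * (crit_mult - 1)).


E[dmg] = base * (1 + crit_chance * (crit_mult - 1))
cc as decimal = 10/100 = 0.1
cm - 1 = 1.9 - 1 = 0.9
Bonus factor = 0.1 * 0.9 = 0.09
Total multiplier = 1 + 0.09 = 1.09
Expected damage = 250 * 1.09 = 272.50

272.50 damage


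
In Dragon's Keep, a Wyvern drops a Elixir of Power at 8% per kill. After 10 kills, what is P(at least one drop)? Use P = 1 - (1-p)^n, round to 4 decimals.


P(at least one) = 1 - P(none) = 1 - (1-p)^n
p = 8/100 = 0.08
1 - p = 0.92
(1 - p)^10 = 0.92^10 = 0.434388
P(at least one) = 1 - 0.434388 = 0.5656

0.5656


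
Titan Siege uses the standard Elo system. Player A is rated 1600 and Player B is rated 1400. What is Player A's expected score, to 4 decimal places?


Elo expected score: Ea = 1/(1 + 10^((Rb-Ra)/400))
Rb - Ra = 1400 - 1600 = -200
(Rb-Ra)/400 = -200/400 = -0.5
10^-0.5 = 0.316228
Ea = 1/(1 + 0.316228) = 1/1.316228 = 0.7597

0.7597


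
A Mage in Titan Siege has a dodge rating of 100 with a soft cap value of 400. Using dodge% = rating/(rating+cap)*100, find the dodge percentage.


dodge% = 100 / (100 + 400) * 100
= 100 / 500 * 100
= 0.2 * 100
= 20.00%

20.00%


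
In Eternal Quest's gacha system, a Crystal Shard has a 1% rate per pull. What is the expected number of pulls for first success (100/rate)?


Expected pulls for a geometric distribution = 1/p = 100 / rate%
= 100 / 1
= 100.0

100.0 pulls


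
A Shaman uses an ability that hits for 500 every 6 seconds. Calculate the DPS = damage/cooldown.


DPS = damage / cooldown
= 500 / 6
= 83.33

83.33 DPS


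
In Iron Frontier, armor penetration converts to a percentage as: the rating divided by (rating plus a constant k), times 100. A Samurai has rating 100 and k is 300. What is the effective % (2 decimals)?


effective% = rating / (rating + k) * 100
= 100 / (100 + 300) * 100
= 100 / 400 * 100
= 0.25 * 100
= 25.00%

25.00%


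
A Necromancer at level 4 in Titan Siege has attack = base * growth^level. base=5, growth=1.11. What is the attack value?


value = base * growth^level
= 5 * 1.11^4
= 5 * 1.51807
= 7.59

7.59 attack


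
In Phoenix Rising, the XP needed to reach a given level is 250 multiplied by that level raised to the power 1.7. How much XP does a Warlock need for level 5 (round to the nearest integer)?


XP = 250 * level^1.7
Substitute level = 5:
XP = 250 * 5^1.7
= 250 * 15.4258
= 3856

3856 XP


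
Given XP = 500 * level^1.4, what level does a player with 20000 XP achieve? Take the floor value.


XP = 500 * level^1.4, so level = (XP / 500)^(1/1.4)
= (20000 / 500)^(1/1.4)
= 40.0^0.7143
= 13.9421
Floor: level = 13

level 13


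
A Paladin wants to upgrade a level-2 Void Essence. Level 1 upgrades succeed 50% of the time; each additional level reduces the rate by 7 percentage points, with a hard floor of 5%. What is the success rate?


raw_rate = 50 - 7 * (2 - 1)
= 50 - 7 * 1
= 50 - 7
= 43
Apply floor: max(43, 5) = 43%

43%
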